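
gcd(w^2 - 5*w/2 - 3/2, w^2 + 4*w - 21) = w - 3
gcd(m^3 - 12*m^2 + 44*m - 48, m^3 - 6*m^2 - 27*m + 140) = m - 4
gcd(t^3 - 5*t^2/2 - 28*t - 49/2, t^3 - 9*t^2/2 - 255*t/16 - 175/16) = t - 7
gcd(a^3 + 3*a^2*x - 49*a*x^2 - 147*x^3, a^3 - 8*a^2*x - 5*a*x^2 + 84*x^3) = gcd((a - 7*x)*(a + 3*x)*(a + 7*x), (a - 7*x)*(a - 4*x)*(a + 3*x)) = -a^2 + 4*a*x + 21*x^2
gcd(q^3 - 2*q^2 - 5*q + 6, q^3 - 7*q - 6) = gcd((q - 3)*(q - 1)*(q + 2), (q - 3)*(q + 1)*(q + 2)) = q^2 - q - 6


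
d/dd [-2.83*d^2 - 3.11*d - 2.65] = -5.66*d - 3.11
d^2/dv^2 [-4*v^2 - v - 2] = -8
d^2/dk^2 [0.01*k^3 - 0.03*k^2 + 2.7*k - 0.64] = 0.06*k - 0.06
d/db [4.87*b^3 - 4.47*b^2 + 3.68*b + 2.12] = 14.61*b^2 - 8.94*b + 3.68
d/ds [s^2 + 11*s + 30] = 2*s + 11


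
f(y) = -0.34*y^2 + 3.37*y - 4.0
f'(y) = 3.37 - 0.68*y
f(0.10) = -3.67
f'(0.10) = 3.30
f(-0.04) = -4.14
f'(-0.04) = 3.40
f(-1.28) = -8.87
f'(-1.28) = 4.24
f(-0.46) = -5.62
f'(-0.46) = 3.68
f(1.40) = 0.05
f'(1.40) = 2.42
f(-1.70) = -10.71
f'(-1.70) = 4.53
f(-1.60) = -10.26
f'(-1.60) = 4.46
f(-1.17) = -8.41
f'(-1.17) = 4.17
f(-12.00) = -93.40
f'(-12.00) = 11.53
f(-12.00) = -93.40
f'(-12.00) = 11.53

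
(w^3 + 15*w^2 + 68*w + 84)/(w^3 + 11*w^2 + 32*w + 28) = (w + 6)/(w + 2)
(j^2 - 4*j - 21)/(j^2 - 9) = (j - 7)/(j - 3)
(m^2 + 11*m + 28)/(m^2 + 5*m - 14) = (m + 4)/(m - 2)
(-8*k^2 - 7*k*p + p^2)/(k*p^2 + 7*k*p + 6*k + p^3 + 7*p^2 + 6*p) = (-8*k + p)/(p^2 + 7*p + 6)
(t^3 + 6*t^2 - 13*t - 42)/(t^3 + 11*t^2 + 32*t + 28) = (t - 3)/(t + 2)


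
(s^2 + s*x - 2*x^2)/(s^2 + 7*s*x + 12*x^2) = (s^2 + s*x - 2*x^2)/(s^2 + 7*s*x + 12*x^2)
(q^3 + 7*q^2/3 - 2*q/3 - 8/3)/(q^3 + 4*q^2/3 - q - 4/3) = (q + 2)/(q + 1)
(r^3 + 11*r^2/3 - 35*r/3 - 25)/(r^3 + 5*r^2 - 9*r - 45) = (r + 5/3)/(r + 3)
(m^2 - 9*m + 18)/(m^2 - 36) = (m - 3)/(m + 6)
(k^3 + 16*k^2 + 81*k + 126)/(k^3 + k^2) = (k^3 + 16*k^2 + 81*k + 126)/(k^2*(k + 1))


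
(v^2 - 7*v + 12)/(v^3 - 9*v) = (v - 4)/(v*(v + 3))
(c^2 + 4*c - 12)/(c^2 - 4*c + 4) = (c + 6)/(c - 2)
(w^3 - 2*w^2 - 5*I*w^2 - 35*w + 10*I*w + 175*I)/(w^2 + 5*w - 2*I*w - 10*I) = (w^2 - w*(7 + 5*I) + 35*I)/(w - 2*I)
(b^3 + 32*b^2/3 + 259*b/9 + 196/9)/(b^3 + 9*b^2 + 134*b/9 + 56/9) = (3*b + 7)/(3*b + 2)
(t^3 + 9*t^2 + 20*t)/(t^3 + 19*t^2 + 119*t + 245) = t*(t + 4)/(t^2 + 14*t + 49)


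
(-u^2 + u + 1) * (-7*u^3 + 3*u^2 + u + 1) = 7*u^5 - 10*u^4 - 5*u^3 + 3*u^2 + 2*u + 1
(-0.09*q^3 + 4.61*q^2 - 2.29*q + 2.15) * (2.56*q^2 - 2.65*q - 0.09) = -0.2304*q^5 + 12.0401*q^4 - 18.0708*q^3 + 11.1576*q^2 - 5.4914*q - 0.1935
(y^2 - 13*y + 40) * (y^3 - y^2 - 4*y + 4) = y^5 - 14*y^4 + 49*y^3 + 16*y^2 - 212*y + 160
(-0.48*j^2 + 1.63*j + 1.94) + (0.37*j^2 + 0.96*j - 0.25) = -0.11*j^2 + 2.59*j + 1.69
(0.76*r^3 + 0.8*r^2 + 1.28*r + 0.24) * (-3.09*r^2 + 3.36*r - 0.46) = -2.3484*r^5 + 0.0815999999999999*r^4 - 1.6168*r^3 + 3.1912*r^2 + 0.2176*r - 0.1104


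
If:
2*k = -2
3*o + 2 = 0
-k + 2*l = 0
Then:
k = -1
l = -1/2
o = -2/3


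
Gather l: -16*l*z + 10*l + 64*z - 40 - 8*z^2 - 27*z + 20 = l*(10 - 16*z) - 8*z^2 + 37*z - 20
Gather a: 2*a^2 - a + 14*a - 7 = 2*a^2 + 13*a - 7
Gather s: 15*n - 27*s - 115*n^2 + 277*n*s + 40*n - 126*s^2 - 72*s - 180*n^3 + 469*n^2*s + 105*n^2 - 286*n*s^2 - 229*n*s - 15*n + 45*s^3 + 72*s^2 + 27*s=-180*n^3 - 10*n^2 + 40*n + 45*s^3 + s^2*(-286*n - 54) + s*(469*n^2 + 48*n - 72)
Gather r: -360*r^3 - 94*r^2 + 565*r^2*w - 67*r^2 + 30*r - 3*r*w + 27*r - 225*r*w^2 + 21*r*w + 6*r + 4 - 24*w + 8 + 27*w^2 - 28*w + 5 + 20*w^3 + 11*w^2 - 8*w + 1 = -360*r^3 + r^2*(565*w - 161) + r*(-225*w^2 + 18*w + 63) + 20*w^3 + 38*w^2 - 60*w + 18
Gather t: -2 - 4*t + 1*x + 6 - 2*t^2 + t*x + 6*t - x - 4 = -2*t^2 + t*(x + 2)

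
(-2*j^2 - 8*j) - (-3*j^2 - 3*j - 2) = j^2 - 5*j + 2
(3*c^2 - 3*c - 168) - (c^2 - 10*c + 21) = 2*c^2 + 7*c - 189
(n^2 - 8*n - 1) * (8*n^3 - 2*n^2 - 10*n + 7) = 8*n^5 - 66*n^4 - 2*n^3 + 89*n^2 - 46*n - 7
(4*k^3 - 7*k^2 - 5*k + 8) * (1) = 4*k^3 - 7*k^2 - 5*k + 8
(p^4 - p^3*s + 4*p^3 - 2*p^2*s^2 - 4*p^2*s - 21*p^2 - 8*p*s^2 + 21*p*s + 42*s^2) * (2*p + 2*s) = 2*p^5 + 8*p^4 - 6*p^3*s^2 - 42*p^3 - 4*p^2*s^3 - 24*p^2*s^2 - 16*p*s^3 + 126*p*s^2 + 84*s^3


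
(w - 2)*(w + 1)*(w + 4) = w^3 + 3*w^2 - 6*w - 8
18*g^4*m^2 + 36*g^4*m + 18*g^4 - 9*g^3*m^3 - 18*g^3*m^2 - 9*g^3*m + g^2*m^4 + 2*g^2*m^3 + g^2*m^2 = (-6*g + m)*(-3*g + m)*(g*m + g)^2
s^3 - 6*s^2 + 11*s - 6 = (s - 3)*(s - 2)*(s - 1)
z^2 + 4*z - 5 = (z - 1)*(z + 5)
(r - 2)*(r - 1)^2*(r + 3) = r^4 - r^3 - 7*r^2 + 13*r - 6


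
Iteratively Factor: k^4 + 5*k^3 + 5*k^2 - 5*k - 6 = (k + 3)*(k^3 + 2*k^2 - k - 2) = (k + 1)*(k + 3)*(k^2 + k - 2) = (k + 1)*(k + 2)*(k + 3)*(k - 1)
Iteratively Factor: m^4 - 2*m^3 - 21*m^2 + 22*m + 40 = (m - 5)*(m^3 + 3*m^2 - 6*m - 8) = (m - 5)*(m + 4)*(m^2 - m - 2) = (m - 5)*(m + 1)*(m + 4)*(m - 2)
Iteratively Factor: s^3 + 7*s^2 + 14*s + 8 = (s + 2)*(s^2 + 5*s + 4) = (s + 2)*(s + 4)*(s + 1)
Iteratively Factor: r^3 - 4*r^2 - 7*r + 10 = (r - 5)*(r^2 + r - 2) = (r - 5)*(r - 1)*(r + 2)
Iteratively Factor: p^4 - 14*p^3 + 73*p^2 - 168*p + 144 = (p - 4)*(p^3 - 10*p^2 + 33*p - 36) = (p - 4)^2*(p^2 - 6*p + 9) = (p - 4)^2*(p - 3)*(p - 3)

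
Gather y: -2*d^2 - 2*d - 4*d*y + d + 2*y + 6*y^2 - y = -2*d^2 - d + 6*y^2 + y*(1 - 4*d)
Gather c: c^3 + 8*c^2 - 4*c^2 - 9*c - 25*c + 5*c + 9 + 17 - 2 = c^3 + 4*c^2 - 29*c + 24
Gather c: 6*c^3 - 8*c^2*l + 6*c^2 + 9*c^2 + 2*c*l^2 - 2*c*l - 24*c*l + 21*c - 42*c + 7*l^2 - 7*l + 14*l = 6*c^3 + c^2*(15 - 8*l) + c*(2*l^2 - 26*l - 21) + 7*l^2 + 7*l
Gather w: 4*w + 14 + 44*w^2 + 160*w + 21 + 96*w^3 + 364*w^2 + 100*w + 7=96*w^3 + 408*w^2 + 264*w + 42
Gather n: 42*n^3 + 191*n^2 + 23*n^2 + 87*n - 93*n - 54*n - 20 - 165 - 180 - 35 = 42*n^3 + 214*n^2 - 60*n - 400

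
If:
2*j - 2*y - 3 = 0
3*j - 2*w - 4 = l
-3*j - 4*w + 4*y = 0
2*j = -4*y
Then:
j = 1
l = 3/2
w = -5/4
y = -1/2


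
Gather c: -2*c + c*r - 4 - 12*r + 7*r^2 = c*(r - 2) + 7*r^2 - 12*r - 4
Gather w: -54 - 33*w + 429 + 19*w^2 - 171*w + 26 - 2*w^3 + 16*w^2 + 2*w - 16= -2*w^3 + 35*w^2 - 202*w + 385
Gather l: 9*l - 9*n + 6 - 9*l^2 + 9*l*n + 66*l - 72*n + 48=-9*l^2 + l*(9*n + 75) - 81*n + 54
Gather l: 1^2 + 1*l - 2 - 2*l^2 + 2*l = -2*l^2 + 3*l - 1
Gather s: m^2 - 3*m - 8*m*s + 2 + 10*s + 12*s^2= m^2 - 3*m + 12*s^2 + s*(10 - 8*m) + 2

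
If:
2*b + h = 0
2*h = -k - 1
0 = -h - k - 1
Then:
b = 0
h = 0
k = -1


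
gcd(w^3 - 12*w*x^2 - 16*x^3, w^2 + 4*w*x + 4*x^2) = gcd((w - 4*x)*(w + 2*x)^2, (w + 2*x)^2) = w^2 + 4*w*x + 4*x^2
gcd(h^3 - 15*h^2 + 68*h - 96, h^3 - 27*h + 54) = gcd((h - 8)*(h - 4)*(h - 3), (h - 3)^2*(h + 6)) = h - 3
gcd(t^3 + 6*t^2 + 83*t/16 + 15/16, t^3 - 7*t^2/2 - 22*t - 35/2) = 1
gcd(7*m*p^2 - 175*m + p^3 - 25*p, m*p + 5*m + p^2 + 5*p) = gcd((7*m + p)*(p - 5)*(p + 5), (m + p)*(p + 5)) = p + 5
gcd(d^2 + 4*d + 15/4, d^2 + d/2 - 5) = d + 5/2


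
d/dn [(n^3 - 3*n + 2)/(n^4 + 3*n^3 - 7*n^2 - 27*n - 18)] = (-n^4 + 4*n^3 - 10*n^2 - 20*n + 27)/(n^6 + 2*n^5 - 17*n^4 - 36*n^3 + 63*n^2 + 162*n + 81)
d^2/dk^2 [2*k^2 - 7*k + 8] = 4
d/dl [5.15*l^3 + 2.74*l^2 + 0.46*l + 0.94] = 15.45*l^2 + 5.48*l + 0.46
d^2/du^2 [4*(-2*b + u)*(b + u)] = 8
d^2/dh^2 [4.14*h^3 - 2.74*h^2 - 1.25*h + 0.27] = 24.84*h - 5.48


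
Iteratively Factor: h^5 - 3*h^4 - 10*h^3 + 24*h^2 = (h - 4)*(h^4 + h^3 - 6*h^2) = h*(h - 4)*(h^3 + h^2 - 6*h) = h*(h - 4)*(h + 3)*(h^2 - 2*h) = h^2*(h - 4)*(h + 3)*(h - 2)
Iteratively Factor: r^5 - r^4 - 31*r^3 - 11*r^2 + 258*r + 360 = (r - 5)*(r^4 + 4*r^3 - 11*r^2 - 66*r - 72) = (r - 5)*(r - 4)*(r^3 + 8*r^2 + 21*r + 18) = (r - 5)*(r - 4)*(r + 2)*(r^2 + 6*r + 9) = (r - 5)*(r - 4)*(r + 2)*(r + 3)*(r + 3)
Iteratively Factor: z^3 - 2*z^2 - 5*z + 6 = (z - 3)*(z^2 + z - 2) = (z - 3)*(z - 1)*(z + 2)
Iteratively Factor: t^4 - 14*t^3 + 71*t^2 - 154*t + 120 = (t - 3)*(t^3 - 11*t^2 + 38*t - 40) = (t - 3)*(t - 2)*(t^2 - 9*t + 20) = (t - 4)*(t - 3)*(t - 2)*(t - 5)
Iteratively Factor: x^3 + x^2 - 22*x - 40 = (x - 5)*(x^2 + 6*x + 8) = (x - 5)*(x + 2)*(x + 4)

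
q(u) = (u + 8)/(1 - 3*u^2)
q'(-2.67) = -0.25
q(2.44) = -0.62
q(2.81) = -0.48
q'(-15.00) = 0.00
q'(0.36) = 49.97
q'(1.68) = 1.62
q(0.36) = 13.68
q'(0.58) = 352660.68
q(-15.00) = 0.01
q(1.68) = -1.30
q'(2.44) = 0.48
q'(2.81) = 0.31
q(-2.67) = -0.26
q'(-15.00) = 0.00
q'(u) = 6*u*(u + 8)/(1 - 3*u^2)^2 + 1/(1 - 3*u^2)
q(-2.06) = -0.51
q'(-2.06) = -0.62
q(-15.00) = 0.01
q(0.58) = -932.61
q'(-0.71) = -120.28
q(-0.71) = -14.23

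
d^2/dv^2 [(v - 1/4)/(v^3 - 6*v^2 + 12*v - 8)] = 3*(2*v + 3)/(v^5 - 10*v^4 + 40*v^3 - 80*v^2 + 80*v - 32)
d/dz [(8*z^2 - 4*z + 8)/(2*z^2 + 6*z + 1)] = 4*(14*z^2 - 4*z - 13)/(4*z^4 + 24*z^3 + 40*z^2 + 12*z + 1)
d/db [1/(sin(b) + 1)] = -cos(b)/(sin(b) + 1)^2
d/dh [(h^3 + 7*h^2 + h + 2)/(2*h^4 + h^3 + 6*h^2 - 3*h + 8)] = (-2*h^6 - 28*h^5 - 7*h^4 - 24*h^3 - 9*h^2 + 88*h + 14)/(4*h^8 + 4*h^7 + 25*h^6 + 62*h^4 - 20*h^3 + 105*h^2 - 48*h + 64)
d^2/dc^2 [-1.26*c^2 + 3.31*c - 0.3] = -2.52000000000000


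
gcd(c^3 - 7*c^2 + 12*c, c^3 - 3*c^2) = c^2 - 3*c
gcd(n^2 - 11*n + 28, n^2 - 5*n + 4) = n - 4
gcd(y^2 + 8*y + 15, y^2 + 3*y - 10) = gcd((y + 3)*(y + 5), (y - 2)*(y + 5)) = y + 5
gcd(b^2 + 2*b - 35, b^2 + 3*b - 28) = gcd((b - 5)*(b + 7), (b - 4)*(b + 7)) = b + 7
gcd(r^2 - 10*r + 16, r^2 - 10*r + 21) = 1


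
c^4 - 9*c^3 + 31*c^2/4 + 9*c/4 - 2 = (c - 8)*(c - 1)*(c - 1/2)*(c + 1/2)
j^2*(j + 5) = j^3 + 5*j^2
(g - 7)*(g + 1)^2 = g^3 - 5*g^2 - 13*g - 7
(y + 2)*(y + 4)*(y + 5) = y^3 + 11*y^2 + 38*y + 40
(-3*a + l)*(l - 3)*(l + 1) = -3*a*l^2 + 6*a*l + 9*a + l^3 - 2*l^2 - 3*l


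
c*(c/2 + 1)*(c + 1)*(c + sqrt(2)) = c^4/2 + sqrt(2)*c^3/2 + 3*c^3/2 + c^2 + 3*sqrt(2)*c^2/2 + sqrt(2)*c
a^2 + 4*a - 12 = (a - 2)*(a + 6)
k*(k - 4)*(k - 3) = k^3 - 7*k^2 + 12*k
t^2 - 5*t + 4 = (t - 4)*(t - 1)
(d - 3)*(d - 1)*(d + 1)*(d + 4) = d^4 + d^3 - 13*d^2 - d + 12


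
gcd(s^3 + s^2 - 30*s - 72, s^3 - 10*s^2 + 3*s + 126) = s^2 - 3*s - 18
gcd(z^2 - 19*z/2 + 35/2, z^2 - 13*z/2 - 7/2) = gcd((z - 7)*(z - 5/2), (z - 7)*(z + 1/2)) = z - 7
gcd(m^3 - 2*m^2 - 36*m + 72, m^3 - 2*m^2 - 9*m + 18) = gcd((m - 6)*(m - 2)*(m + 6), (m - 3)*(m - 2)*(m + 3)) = m - 2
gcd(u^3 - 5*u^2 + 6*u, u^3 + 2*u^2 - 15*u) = u^2 - 3*u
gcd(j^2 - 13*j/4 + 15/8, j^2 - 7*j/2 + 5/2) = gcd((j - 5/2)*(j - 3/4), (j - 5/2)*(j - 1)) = j - 5/2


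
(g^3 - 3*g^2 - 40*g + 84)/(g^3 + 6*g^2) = 1 - 9/g + 14/g^2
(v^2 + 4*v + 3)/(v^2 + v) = (v + 3)/v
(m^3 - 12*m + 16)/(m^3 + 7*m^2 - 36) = (m^2 + 2*m - 8)/(m^2 + 9*m + 18)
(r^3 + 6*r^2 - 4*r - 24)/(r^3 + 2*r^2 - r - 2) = (r^2 + 4*r - 12)/(r^2 - 1)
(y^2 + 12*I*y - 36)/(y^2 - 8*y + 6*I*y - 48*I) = (y + 6*I)/(y - 8)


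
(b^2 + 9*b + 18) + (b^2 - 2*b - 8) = 2*b^2 + 7*b + 10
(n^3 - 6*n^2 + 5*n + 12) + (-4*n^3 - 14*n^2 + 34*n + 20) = -3*n^3 - 20*n^2 + 39*n + 32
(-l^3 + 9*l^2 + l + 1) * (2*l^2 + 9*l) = -2*l^5 + 9*l^4 + 83*l^3 + 11*l^2 + 9*l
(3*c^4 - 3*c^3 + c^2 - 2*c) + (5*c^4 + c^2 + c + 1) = 8*c^4 - 3*c^3 + 2*c^2 - c + 1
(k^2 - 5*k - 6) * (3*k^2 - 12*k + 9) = 3*k^4 - 27*k^3 + 51*k^2 + 27*k - 54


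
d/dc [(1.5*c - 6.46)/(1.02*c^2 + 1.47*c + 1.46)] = (-1.53*c^2 + 13.1784*c + 11.6862)/(1.0404*c^4 + 2.9988*c^3 + 5.1393*c^2 + 4.2924*c + 2.1316)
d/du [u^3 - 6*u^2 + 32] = 3*u*(u - 4)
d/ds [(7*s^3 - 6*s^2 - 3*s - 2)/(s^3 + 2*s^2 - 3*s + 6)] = 4*(5*s^4 - 9*s^3 + 39*s^2 - 16*s - 6)/(s^6 + 4*s^5 - 2*s^4 + 33*s^2 - 36*s + 36)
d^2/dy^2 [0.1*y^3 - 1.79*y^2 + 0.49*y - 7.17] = 0.6*y - 3.58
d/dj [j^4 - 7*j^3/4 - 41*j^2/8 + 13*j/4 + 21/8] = 4*j^3 - 21*j^2/4 - 41*j/4 + 13/4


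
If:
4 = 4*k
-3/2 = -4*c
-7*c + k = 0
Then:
No Solution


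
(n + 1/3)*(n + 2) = n^2 + 7*n/3 + 2/3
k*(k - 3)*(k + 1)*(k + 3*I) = k^4 - 2*k^3 + 3*I*k^3 - 3*k^2 - 6*I*k^2 - 9*I*k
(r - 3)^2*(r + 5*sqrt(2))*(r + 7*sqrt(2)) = r^4 - 6*r^3 + 12*sqrt(2)*r^3 - 72*sqrt(2)*r^2 + 79*r^2 - 420*r + 108*sqrt(2)*r + 630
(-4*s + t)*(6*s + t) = -24*s^2 + 2*s*t + t^2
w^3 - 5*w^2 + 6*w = w*(w - 3)*(w - 2)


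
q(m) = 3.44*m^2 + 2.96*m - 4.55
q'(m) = 6.88*m + 2.96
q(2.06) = 16.15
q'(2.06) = 17.13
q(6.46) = 158.13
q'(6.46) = 47.40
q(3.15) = 38.91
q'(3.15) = 24.63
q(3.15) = 38.91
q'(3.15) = 24.63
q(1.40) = 6.34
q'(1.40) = 12.59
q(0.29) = -3.40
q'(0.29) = 4.96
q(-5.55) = 84.98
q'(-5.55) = -35.22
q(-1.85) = 1.75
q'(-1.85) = -9.77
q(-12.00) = 455.29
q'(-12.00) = -79.60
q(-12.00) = 455.29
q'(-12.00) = -79.60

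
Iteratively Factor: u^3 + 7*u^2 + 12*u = (u + 3)*(u^2 + 4*u) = u*(u + 3)*(u + 4)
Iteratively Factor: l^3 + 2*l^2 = (l)*(l^2 + 2*l) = l^2*(l + 2)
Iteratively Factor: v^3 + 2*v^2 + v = (v + 1)*(v^2 + v) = v*(v + 1)*(v + 1)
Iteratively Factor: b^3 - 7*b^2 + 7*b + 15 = (b - 3)*(b^2 - 4*b - 5) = (b - 5)*(b - 3)*(b + 1)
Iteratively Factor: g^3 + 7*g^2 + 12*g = (g)*(g^2 + 7*g + 12) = g*(g + 4)*(g + 3)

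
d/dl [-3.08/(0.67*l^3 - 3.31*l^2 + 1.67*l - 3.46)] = (6.1908*l^2 - 20.3896*l + 5.1436)/(0.67*l^3 - 3.31*l^2 + 1.67*l - 3.46)^2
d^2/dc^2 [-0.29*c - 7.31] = 0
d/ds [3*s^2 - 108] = 6*s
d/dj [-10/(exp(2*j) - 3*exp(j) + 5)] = (20*exp(j) - 30)*exp(j)/(exp(2*j) - 3*exp(j) + 5)^2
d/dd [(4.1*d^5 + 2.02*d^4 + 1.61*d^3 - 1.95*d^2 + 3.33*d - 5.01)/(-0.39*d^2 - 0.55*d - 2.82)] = (-4.797*d^6 - 10.5956*d^5 - 61.7709*d^4 - 24.5566*d^3 - 11.2494*d^2 + 7.0902*d - 12.1461)/(0.1521*d^4 + 0.429*d^3 + 2.5021*d^2 + 3.102*d + 7.9524)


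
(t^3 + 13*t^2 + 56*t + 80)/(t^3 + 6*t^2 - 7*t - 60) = (t + 4)/(t - 3)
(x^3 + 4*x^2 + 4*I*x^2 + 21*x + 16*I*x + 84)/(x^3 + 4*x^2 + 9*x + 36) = (x + 7*I)/(x + 3*I)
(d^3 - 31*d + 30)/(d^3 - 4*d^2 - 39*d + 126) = (d^2 - 6*d + 5)/(d^2 - 10*d + 21)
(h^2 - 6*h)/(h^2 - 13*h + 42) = h/(h - 7)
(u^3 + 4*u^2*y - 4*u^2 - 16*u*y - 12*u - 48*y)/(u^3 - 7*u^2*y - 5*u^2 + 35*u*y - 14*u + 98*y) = (-u^2 - 4*u*y + 6*u + 24*y)/(-u^2 + 7*u*y + 7*u - 49*y)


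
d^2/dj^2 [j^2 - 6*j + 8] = 2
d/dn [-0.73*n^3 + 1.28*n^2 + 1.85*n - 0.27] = -2.19*n^2 + 2.56*n + 1.85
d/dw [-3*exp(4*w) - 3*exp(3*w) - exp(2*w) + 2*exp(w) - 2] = (-12*exp(3*w) - 9*exp(2*w) - 2*exp(w) + 2)*exp(w)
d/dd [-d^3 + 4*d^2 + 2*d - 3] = -3*d^2 + 8*d + 2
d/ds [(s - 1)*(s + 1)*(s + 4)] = 3*s^2 + 8*s - 1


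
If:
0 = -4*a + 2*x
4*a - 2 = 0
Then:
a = 1/2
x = 1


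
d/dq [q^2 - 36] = 2*q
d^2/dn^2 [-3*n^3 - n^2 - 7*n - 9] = -18*n - 2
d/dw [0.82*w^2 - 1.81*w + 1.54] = 1.64*w - 1.81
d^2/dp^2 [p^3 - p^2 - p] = 6*p - 2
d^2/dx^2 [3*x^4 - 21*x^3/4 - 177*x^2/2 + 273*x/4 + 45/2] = 36*x^2 - 63*x/2 - 177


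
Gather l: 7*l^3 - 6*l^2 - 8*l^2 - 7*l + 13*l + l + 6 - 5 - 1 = 7*l^3 - 14*l^2 + 7*l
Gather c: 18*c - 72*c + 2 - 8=-54*c - 6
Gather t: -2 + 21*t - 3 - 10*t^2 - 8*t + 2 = -10*t^2 + 13*t - 3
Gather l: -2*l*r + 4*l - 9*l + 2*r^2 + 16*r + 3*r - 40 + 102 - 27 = l*(-2*r - 5) + 2*r^2 + 19*r + 35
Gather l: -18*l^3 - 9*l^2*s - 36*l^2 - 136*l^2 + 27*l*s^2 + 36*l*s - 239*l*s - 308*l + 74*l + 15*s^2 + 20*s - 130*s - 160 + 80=-18*l^3 + l^2*(-9*s - 172) + l*(27*s^2 - 203*s - 234) + 15*s^2 - 110*s - 80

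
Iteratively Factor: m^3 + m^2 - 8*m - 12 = (m + 2)*(m^2 - m - 6) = (m + 2)^2*(m - 3)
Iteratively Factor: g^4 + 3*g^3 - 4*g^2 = (g)*(g^3 + 3*g^2 - 4*g) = g*(g - 1)*(g^2 + 4*g) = g*(g - 1)*(g + 4)*(g)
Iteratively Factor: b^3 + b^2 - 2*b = (b + 2)*(b^2 - b) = (b - 1)*(b + 2)*(b)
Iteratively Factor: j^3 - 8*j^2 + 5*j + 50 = (j - 5)*(j^2 - 3*j - 10) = (j - 5)^2*(j + 2)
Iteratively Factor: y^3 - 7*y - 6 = (y + 1)*(y^2 - y - 6) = (y + 1)*(y + 2)*(y - 3)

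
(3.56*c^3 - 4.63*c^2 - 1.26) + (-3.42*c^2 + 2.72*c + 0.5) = 3.56*c^3 - 8.05*c^2 + 2.72*c - 0.76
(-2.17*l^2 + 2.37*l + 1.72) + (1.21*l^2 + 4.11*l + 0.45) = -0.96*l^2 + 6.48*l + 2.17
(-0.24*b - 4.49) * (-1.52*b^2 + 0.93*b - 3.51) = 0.3648*b^3 + 6.6016*b^2 - 3.3333*b + 15.7599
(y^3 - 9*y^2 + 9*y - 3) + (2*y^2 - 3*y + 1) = y^3 - 7*y^2 + 6*y - 2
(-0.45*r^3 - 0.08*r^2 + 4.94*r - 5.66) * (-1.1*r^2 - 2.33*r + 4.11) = 0.495*r^5 + 1.1365*r^4 - 7.0971*r^3 - 5.613*r^2 + 33.4912*r - 23.2626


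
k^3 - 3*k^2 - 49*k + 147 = (k - 7)*(k - 3)*(k + 7)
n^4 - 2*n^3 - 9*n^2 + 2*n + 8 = (n - 4)*(n - 1)*(n + 1)*(n + 2)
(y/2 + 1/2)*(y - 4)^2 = y^3/2 - 7*y^2/2 + 4*y + 8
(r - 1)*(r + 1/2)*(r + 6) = r^3 + 11*r^2/2 - 7*r/2 - 3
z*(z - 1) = z^2 - z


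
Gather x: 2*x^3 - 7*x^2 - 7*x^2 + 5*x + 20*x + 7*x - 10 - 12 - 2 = 2*x^3 - 14*x^2 + 32*x - 24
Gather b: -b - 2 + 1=-b - 1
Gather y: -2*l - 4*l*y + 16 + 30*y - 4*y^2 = -2*l - 4*y^2 + y*(30 - 4*l) + 16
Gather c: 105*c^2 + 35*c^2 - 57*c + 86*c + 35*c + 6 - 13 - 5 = 140*c^2 + 64*c - 12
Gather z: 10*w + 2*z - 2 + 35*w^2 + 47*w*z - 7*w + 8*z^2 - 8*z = 35*w^2 + 3*w + 8*z^2 + z*(47*w - 6) - 2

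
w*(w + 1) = w^2 + w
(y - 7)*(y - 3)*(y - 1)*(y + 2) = y^4 - 9*y^3 + 9*y^2 + 41*y - 42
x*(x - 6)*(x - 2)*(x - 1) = x^4 - 9*x^3 + 20*x^2 - 12*x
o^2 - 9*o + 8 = (o - 8)*(o - 1)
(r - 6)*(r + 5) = r^2 - r - 30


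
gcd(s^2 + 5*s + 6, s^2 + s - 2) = s + 2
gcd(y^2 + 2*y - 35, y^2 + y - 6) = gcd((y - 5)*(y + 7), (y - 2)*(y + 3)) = 1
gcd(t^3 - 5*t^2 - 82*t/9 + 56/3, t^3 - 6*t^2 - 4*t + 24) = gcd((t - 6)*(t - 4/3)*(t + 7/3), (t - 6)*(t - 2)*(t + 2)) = t - 6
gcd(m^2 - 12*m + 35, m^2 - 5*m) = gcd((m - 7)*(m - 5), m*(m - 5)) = m - 5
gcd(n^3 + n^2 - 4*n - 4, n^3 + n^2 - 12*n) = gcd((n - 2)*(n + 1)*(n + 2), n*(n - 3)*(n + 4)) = 1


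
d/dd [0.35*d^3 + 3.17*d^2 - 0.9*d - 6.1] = 1.05*d^2 + 6.34*d - 0.9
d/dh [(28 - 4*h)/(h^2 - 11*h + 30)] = 4*(h^2 - 14*h + 47)/(h^4 - 22*h^3 + 181*h^2 - 660*h + 900)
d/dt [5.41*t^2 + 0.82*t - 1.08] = 10.82*t + 0.82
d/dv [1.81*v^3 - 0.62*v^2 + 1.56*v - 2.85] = 5.43*v^2 - 1.24*v + 1.56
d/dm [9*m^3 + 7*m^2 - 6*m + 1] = 27*m^2 + 14*m - 6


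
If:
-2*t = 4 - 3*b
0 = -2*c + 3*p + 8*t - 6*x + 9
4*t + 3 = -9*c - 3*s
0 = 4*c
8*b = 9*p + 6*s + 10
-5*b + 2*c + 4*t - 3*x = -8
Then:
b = 41/50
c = 0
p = -2/5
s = 2/75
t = -77/100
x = 41/150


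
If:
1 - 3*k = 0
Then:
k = 1/3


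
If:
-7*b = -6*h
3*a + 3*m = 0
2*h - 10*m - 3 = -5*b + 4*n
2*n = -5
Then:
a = -m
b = 15*m/11 - 21/22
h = 35*m/22 - 49/44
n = -5/2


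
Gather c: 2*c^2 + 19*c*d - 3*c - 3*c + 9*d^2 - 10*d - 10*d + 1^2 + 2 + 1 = 2*c^2 + c*(19*d - 6) + 9*d^2 - 20*d + 4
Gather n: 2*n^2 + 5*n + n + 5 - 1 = 2*n^2 + 6*n + 4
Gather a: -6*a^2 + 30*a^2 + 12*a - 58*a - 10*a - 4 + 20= 24*a^2 - 56*a + 16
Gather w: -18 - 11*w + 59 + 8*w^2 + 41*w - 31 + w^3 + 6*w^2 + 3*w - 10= w^3 + 14*w^2 + 33*w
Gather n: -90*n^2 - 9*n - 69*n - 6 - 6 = -90*n^2 - 78*n - 12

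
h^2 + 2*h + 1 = (h + 1)^2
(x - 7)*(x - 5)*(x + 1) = x^3 - 11*x^2 + 23*x + 35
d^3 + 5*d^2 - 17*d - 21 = (d - 3)*(d + 1)*(d + 7)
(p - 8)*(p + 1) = p^2 - 7*p - 8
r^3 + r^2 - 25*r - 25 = (r - 5)*(r + 1)*(r + 5)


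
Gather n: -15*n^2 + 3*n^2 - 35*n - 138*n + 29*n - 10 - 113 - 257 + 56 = -12*n^2 - 144*n - 324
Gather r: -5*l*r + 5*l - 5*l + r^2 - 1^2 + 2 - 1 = -5*l*r + r^2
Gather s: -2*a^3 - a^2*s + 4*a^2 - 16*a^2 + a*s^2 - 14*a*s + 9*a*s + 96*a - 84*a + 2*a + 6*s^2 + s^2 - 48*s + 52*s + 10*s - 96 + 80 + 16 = -2*a^3 - 12*a^2 + 14*a + s^2*(a + 7) + s*(-a^2 - 5*a + 14)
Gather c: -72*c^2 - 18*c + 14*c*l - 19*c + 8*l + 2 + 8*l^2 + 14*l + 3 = -72*c^2 + c*(14*l - 37) + 8*l^2 + 22*l + 5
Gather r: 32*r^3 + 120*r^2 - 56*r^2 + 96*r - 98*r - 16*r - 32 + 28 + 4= 32*r^3 + 64*r^2 - 18*r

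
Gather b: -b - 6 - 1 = -b - 7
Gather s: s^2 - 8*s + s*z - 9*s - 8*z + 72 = s^2 + s*(z - 17) - 8*z + 72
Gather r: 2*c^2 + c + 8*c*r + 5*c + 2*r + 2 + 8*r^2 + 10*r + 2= 2*c^2 + 6*c + 8*r^2 + r*(8*c + 12) + 4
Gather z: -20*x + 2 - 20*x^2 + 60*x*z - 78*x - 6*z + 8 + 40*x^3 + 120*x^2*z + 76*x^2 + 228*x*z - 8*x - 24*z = 40*x^3 + 56*x^2 - 106*x + z*(120*x^2 + 288*x - 30) + 10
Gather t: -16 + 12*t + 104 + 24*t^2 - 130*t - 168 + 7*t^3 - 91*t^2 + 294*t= 7*t^3 - 67*t^2 + 176*t - 80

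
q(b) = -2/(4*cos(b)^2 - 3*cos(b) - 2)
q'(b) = -2*(8*sin(b)*cos(b) - 3*sin(b))/(4*cos(b)^2 - 3*cos(b) - 2)^2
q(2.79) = -0.46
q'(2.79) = 0.38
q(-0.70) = 1.02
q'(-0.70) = 1.05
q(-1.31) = 0.80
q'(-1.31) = -0.29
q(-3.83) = -0.74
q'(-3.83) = 1.60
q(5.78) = 1.28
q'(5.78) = 1.59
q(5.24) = 0.80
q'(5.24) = 0.28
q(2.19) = -1.84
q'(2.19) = 10.51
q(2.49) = -0.69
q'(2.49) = 1.34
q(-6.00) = 1.68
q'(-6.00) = -1.84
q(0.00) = 2.00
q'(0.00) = 0.00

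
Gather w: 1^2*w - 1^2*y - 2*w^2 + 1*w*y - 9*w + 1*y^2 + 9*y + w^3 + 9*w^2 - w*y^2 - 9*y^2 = w^3 + 7*w^2 + w*(-y^2 + y - 8) - 8*y^2 + 8*y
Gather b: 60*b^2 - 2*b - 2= 60*b^2 - 2*b - 2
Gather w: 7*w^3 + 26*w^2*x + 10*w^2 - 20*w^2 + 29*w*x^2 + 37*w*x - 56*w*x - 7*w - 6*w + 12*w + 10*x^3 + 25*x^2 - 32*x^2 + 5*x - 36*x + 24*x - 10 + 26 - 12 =7*w^3 + w^2*(26*x - 10) + w*(29*x^2 - 19*x - 1) + 10*x^3 - 7*x^2 - 7*x + 4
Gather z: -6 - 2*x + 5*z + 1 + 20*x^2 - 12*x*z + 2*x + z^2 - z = 20*x^2 + z^2 + z*(4 - 12*x) - 5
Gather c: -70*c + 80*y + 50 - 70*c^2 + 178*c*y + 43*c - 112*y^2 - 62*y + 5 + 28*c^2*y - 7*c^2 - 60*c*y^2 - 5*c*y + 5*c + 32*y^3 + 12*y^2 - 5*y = c^2*(28*y - 77) + c*(-60*y^2 + 173*y - 22) + 32*y^3 - 100*y^2 + 13*y + 55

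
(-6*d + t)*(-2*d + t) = 12*d^2 - 8*d*t + t^2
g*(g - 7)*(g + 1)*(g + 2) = g^4 - 4*g^3 - 19*g^2 - 14*g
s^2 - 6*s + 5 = (s - 5)*(s - 1)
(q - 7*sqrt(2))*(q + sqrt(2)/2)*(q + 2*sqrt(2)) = q^3 - 9*sqrt(2)*q^2/2 - 33*q - 14*sqrt(2)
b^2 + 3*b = b*(b + 3)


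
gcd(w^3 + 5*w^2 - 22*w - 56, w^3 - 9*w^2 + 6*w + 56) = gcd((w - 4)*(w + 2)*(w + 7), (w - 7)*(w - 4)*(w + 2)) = w^2 - 2*w - 8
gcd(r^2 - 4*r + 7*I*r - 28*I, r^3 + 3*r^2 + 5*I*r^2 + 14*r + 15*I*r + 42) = r + 7*I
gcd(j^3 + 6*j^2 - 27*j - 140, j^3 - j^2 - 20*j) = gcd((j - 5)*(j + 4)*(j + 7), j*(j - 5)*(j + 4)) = j^2 - j - 20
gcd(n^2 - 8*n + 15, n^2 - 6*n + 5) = n - 5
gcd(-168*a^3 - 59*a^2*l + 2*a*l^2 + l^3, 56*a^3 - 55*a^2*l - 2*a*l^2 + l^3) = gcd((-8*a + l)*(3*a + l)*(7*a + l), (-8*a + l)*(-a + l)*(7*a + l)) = 56*a^2 + a*l - l^2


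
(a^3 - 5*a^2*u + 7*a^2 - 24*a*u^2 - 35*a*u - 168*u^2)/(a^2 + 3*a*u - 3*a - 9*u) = (a^2 - 8*a*u + 7*a - 56*u)/(a - 3)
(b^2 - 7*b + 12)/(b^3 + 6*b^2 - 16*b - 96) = (b - 3)/(b^2 + 10*b + 24)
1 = 1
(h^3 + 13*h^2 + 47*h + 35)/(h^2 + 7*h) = h + 6 + 5/h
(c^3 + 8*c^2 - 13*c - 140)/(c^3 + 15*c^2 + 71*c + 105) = (c - 4)/(c + 3)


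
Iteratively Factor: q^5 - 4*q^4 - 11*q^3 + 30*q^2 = (q)*(q^4 - 4*q^3 - 11*q^2 + 30*q) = q*(q - 2)*(q^3 - 2*q^2 - 15*q) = q^2*(q - 2)*(q^2 - 2*q - 15) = q^2*(q - 5)*(q - 2)*(q + 3)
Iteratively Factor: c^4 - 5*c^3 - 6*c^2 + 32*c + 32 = (c - 4)*(c^3 - c^2 - 10*c - 8) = (c - 4)*(c + 2)*(c^2 - 3*c - 4) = (c - 4)^2*(c + 2)*(c + 1)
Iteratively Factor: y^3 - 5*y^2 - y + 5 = (y - 1)*(y^2 - 4*y - 5) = (y - 5)*(y - 1)*(y + 1)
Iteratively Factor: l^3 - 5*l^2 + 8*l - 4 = (l - 2)*(l^2 - 3*l + 2) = (l - 2)^2*(l - 1)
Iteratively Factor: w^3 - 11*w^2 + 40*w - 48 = (w - 3)*(w^2 - 8*w + 16) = (w - 4)*(w - 3)*(w - 4)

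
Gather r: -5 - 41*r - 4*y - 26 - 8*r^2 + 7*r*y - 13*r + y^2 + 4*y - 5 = -8*r^2 + r*(7*y - 54) + y^2 - 36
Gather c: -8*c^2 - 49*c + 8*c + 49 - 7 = -8*c^2 - 41*c + 42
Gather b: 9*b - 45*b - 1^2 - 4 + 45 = 40 - 36*b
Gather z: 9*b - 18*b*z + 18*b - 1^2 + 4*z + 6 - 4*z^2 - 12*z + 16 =27*b - 4*z^2 + z*(-18*b - 8) + 21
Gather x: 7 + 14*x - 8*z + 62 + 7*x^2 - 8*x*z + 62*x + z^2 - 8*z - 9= 7*x^2 + x*(76 - 8*z) + z^2 - 16*z + 60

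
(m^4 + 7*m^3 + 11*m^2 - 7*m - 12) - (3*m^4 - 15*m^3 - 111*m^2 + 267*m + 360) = -2*m^4 + 22*m^3 + 122*m^2 - 274*m - 372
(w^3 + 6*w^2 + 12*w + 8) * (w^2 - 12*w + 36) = w^5 - 6*w^4 - 24*w^3 + 80*w^2 + 336*w + 288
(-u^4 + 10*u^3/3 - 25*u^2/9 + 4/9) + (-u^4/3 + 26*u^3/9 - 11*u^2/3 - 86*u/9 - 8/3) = -4*u^4/3 + 56*u^3/9 - 58*u^2/9 - 86*u/9 - 20/9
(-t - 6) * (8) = -8*t - 48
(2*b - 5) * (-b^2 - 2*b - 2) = -2*b^3 + b^2 + 6*b + 10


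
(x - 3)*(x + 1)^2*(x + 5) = x^4 + 4*x^3 - 10*x^2 - 28*x - 15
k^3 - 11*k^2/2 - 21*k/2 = k*(k - 7)*(k + 3/2)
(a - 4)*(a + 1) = a^2 - 3*a - 4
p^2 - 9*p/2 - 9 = (p - 6)*(p + 3/2)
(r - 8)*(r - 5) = r^2 - 13*r + 40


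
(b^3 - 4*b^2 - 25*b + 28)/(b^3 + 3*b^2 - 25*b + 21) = (b^2 - 3*b - 28)/(b^2 + 4*b - 21)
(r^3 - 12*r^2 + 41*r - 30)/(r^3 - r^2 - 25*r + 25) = (r - 6)/(r + 5)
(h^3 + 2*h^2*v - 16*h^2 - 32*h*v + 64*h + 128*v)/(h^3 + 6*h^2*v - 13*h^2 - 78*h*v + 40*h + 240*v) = (h^2 + 2*h*v - 8*h - 16*v)/(h^2 + 6*h*v - 5*h - 30*v)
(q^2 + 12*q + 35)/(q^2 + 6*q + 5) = (q + 7)/(q + 1)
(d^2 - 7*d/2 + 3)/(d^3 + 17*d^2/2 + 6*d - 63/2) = (d - 2)/(d^2 + 10*d + 21)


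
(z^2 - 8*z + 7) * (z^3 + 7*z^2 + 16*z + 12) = z^5 - z^4 - 33*z^3 - 67*z^2 + 16*z + 84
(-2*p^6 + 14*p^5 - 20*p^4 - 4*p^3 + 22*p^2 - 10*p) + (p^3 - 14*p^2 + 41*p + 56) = -2*p^6 + 14*p^5 - 20*p^4 - 3*p^3 + 8*p^2 + 31*p + 56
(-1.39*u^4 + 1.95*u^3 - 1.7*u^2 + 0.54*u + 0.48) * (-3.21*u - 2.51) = 4.4619*u^5 - 2.7706*u^4 + 0.5625*u^3 + 2.5336*u^2 - 2.8962*u - 1.2048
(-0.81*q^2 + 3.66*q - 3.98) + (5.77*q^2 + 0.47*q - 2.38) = 4.96*q^2 + 4.13*q - 6.36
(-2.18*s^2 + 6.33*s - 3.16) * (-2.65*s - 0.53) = 5.777*s^3 - 15.6191*s^2 + 5.0191*s + 1.6748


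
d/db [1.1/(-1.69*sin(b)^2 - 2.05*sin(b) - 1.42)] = (3.718*sin(b) + 2.255)*cos(b)/(1.69*sin(b)^2 + 2.05*sin(b) + 1.42)^2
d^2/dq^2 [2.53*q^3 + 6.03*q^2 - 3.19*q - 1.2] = 15.18*q + 12.06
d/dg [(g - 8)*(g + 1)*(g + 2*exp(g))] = 2*g^2*exp(g) + 3*g^2 - 10*g*exp(g) - 14*g - 30*exp(g) - 8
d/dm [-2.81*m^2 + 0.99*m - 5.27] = 0.99 - 5.62*m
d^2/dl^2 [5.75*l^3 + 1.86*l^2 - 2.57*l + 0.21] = 34.5*l + 3.72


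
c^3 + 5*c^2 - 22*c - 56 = (c - 4)*(c + 2)*(c + 7)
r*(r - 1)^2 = r^3 - 2*r^2 + r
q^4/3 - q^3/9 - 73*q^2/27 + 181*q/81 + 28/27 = (q/3 + 1)*(q - 7/3)*(q - 4/3)*(q + 1/3)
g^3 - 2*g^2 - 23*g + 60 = (g - 4)*(g - 3)*(g + 5)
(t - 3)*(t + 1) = t^2 - 2*t - 3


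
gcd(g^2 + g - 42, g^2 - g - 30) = g - 6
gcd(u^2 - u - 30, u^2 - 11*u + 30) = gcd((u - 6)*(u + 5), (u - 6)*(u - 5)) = u - 6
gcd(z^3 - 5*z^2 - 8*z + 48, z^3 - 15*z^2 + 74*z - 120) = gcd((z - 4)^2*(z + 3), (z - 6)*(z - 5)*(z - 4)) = z - 4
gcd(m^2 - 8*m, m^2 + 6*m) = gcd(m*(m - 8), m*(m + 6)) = m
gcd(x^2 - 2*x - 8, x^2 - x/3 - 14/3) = x + 2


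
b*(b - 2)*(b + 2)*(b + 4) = b^4 + 4*b^3 - 4*b^2 - 16*b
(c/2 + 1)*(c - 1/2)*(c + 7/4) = c^3/2 + 13*c^2/8 + 13*c/16 - 7/8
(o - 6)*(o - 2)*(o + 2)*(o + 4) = o^4 - 2*o^3 - 28*o^2 + 8*o + 96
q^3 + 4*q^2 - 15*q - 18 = (q - 3)*(q + 1)*(q + 6)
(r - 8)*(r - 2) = r^2 - 10*r + 16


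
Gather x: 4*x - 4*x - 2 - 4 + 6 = 0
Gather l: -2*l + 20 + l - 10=10 - l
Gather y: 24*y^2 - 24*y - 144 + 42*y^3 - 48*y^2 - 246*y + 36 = 42*y^3 - 24*y^2 - 270*y - 108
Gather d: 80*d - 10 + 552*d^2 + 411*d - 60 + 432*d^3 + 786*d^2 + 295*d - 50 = 432*d^3 + 1338*d^2 + 786*d - 120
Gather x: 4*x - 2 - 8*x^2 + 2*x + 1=-8*x^2 + 6*x - 1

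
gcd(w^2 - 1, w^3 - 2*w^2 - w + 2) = w^2 - 1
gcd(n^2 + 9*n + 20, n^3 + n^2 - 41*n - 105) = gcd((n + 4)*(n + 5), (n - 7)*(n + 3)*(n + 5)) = n + 5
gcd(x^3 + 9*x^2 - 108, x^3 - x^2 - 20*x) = 1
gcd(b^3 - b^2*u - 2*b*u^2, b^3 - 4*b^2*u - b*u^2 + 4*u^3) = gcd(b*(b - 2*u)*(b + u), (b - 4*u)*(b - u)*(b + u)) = b + u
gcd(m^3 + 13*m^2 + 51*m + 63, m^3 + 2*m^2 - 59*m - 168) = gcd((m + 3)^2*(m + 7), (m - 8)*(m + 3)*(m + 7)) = m^2 + 10*m + 21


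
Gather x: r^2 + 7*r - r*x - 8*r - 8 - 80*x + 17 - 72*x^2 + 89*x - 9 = r^2 - r - 72*x^2 + x*(9 - r)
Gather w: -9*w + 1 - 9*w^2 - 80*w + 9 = -9*w^2 - 89*w + 10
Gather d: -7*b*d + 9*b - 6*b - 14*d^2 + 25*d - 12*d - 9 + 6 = 3*b - 14*d^2 + d*(13 - 7*b) - 3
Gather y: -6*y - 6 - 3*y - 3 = -9*y - 9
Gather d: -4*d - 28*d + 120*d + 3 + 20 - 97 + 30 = 88*d - 44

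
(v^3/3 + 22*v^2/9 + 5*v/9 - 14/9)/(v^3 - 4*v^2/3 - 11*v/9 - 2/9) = (-3*v^3 - 22*v^2 - 5*v + 14)/(-9*v^3 + 12*v^2 + 11*v + 2)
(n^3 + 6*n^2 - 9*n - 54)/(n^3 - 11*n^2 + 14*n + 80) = (n^3 + 6*n^2 - 9*n - 54)/(n^3 - 11*n^2 + 14*n + 80)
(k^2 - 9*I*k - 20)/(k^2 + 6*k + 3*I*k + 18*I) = (k^2 - 9*I*k - 20)/(k^2 + 3*k*(2 + I) + 18*I)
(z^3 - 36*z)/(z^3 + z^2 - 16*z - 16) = z*(z^2 - 36)/(z^3 + z^2 - 16*z - 16)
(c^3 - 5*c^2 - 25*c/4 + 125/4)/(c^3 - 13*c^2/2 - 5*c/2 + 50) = (c - 5/2)/(c - 4)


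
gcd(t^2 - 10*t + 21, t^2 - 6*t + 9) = t - 3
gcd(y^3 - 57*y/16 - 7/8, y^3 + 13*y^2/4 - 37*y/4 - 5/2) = y^2 - 7*y/4 - 1/2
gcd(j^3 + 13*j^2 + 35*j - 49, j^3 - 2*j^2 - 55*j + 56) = j^2 + 6*j - 7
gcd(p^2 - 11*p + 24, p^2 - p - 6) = p - 3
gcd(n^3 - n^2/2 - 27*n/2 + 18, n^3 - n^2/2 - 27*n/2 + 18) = n^3 - n^2/2 - 27*n/2 + 18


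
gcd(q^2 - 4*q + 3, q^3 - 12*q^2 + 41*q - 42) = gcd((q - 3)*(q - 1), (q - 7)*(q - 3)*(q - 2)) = q - 3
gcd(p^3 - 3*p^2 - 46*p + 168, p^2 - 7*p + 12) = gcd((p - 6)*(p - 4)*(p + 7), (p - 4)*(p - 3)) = p - 4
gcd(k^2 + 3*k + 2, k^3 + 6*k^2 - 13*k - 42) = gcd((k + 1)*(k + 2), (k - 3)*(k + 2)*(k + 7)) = k + 2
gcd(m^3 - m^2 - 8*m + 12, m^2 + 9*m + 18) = m + 3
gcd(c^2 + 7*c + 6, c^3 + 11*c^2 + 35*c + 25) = c + 1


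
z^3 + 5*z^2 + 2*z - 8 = (z - 1)*(z + 2)*(z + 4)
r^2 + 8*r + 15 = (r + 3)*(r + 5)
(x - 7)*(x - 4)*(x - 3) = x^3 - 14*x^2 + 61*x - 84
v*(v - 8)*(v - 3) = v^3 - 11*v^2 + 24*v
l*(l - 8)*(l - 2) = l^3 - 10*l^2 + 16*l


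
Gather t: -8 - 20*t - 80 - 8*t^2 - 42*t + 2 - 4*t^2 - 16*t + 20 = -12*t^2 - 78*t - 66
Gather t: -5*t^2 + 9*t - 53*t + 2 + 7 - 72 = -5*t^2 - 44*t - 63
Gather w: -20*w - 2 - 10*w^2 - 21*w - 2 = -10*w^2 - 41*w - 4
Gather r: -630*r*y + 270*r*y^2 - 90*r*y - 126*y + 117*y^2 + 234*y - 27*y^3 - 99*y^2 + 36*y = r*(270*y^2 - 720*y) - 27*y^3 + 18*y^2 + 144*y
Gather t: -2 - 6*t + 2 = -6*t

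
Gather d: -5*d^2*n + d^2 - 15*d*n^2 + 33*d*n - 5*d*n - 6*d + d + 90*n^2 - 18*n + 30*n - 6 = d^2*(1 - 5*n) + d*(-15*n^2 + 28*n - 5) + 90*n^2 + 12*n - 6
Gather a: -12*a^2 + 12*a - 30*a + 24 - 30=-12*a^2 - 18*a - 6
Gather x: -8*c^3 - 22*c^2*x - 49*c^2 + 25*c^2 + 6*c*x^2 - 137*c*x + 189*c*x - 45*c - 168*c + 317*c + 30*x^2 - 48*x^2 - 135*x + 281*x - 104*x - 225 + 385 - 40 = -8*c^3 - 24*c^2 + 104*c + x^2*(6*c - 18) + x*(-22*c^2 + 52*c + 42) + 120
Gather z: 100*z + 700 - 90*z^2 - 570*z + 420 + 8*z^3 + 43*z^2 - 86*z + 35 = 8*z^3 - 47*z^2 - 556*z + 1155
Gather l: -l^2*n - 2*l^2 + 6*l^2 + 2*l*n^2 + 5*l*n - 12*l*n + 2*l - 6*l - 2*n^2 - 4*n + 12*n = l^2*(4 - n) + l*(2*n^2 - 7*n - 4) - 2*n^2 + 8*n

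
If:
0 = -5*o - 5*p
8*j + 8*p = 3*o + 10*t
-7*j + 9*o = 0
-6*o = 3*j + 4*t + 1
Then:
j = -9/67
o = -7/67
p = 7/67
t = 1/134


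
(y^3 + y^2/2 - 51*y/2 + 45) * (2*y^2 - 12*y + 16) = 2*y^5 - 11*y^4 - 41*y^3 + 404*y^2 - 948*y + 720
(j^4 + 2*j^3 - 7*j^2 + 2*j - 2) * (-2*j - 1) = -2*j^5 - 5*j^4 + 12*j^3 + 3*j^2 + 2*j + 2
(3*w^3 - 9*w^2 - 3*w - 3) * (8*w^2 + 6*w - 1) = 24*w^5 - 54*w^4 - 81*w^3 - 33*w^2 - 15*w + 3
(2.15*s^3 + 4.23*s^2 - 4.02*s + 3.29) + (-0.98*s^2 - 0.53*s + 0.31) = 2.15*s^3 + 3.25*s^2 - 4.55*s + 3.6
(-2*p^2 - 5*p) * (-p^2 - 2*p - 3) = 2*p^4 + 9*p^3 + 16*p^2 + 15*p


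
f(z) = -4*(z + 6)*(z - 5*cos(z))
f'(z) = -4*z - 4*(z + 6)*(5*sin(z) + 1) + 20*cos(z)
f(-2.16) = -9.50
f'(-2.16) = 46.02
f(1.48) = -30.72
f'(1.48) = -183.01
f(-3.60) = -8.48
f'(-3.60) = -34.38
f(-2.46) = -20.15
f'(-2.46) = 24.75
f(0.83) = 69.51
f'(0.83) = -117.94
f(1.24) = 11.12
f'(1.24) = -164.37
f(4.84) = -182.27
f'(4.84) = 154.86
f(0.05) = 119.64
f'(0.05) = -10.47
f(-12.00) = -389.26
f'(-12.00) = 153.27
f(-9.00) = -53.33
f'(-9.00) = 5.05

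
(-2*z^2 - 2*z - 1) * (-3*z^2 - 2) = 6*z^4 + 6*z^3 + 7*z^2 + 4*z + 2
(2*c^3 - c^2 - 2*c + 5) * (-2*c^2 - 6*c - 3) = -4*c^5 - 10*c^4 + 4*c^3 + 5*c^2 - 24*c - 15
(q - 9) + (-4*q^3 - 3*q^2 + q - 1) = -4*q^3 - 3*q^2 + 2*q - 10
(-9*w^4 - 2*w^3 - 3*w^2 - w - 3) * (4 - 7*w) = 63*w^5 - 22*w^4 + 13*w^3 - 5*w^2 + 17*w - 12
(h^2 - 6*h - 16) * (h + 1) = h^3 - 5*h^2 - 22*h - 16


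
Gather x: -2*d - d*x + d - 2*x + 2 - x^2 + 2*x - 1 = -d*x - d - x^2 + 1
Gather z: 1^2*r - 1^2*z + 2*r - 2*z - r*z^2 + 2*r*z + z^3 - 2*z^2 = 3*r + z^3 + z^2*(-r - 2) + z*(2*r - 3)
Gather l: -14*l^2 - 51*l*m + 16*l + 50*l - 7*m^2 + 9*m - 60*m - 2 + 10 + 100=-14*l^2 + l*(66 - 51*m) - 7*m^2 - 51*m + 108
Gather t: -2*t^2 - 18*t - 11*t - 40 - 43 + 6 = -2*t^2 - 29*t - 77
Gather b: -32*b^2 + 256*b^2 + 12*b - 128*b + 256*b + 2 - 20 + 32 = 224*b^2 + 140*b + 14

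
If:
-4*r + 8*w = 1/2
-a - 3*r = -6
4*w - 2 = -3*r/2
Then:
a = 9/2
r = 1/2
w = 5/16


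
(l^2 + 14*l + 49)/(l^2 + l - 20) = (l^2 + 14*l + 49)/(l^2 + l - 20)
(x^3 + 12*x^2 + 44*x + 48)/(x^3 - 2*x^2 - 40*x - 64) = (x + 6)/(x - 8)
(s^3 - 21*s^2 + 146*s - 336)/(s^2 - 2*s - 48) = (s^2 - 13*s + 42)/(s + 6)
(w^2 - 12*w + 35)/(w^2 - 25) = (w - 7)/(w + 5)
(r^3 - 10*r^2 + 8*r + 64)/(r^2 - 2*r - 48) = (r^2 - 2*r - 8)/(r + 6)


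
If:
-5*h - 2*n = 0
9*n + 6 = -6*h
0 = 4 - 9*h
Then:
No Solution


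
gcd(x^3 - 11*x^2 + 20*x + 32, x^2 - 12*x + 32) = x^2 - 12*x + 32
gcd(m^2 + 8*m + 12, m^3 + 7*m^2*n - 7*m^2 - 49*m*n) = 1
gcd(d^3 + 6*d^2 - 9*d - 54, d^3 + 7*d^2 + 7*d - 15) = d + 3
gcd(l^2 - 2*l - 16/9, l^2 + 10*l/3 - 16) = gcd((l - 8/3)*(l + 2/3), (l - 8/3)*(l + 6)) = l - 8/3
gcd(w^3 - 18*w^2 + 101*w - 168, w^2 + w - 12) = w - 3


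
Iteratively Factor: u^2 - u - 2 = (u - 2)*(u + 1)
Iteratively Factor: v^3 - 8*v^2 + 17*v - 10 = (v - 1)*(v^2 - 7*v + 10) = (v - 2)*(v - 1)*(v - 5)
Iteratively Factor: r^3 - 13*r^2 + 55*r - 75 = (r - 5)*(r^2 - 8*r + 15) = (r - 5)*(r - 3)*(r - 5)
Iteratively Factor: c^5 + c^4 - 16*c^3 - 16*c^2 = (c - 4)*(c^4 + 5*c^3 + 4*c^2) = c*(c - 4)*(c^3 + 5*c^2 + 4*c) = c*(c - 4)*(c + 4)*(c^2 + c) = c*(c - 4)*(c + 1)*(c + 4)*(c)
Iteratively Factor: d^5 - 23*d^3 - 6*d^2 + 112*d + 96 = (d + 2)*(d^4 - 2*d^3 - 19*d^2 + 32*d + 48) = (d + 1)*(d + 2)*(d^3 - 3*d^2 - 16*d + 48) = (d - 3)*(d + 1)*(d + 2)*(d^2 - 16) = (d - 4)*(d - 3)*(d + 1)*(d + 2)*(d + 4)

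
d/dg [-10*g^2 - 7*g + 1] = -20*g - 7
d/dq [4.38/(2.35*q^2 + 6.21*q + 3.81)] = (-20.586*q - 27.1998)/(2.35*q^2 + 6.21*q + 3.81)^2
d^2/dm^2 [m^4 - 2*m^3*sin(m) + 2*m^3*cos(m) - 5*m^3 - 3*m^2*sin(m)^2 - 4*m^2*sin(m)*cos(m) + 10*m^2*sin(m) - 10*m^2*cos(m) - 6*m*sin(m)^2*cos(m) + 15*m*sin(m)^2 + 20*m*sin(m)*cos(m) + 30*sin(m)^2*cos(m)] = -2*sqrt(2)*m^3*cos(m + pi/4) - 22*m^2*sin(m) + 8*m^2*sin(2*m) - 2*m^2*cos(m) - 6*m^2*cos(2*m) + 12*m^2 + 28*m*sin(m) - 52*m*sin(2*m) + 107*m*cos(m)/2 + 14*m*cos(2*m) - 27*m*cos(3*m)/2 - 30*m + 23*sin(m) + 26*sin(2*m) - 9*sin(3*m) - 55*cos(m)/2 + 43*cos(2*m) + 135*cos(3*m)/2 - 3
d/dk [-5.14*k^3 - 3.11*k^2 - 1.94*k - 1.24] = -15.42*k^2 - 6.22*k - 1.94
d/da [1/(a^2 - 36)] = -2*a/(a^2 - 36)^2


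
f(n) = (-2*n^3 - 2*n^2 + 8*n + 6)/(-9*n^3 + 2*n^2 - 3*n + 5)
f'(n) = (-6*n^2 - 4*n + 8)/(-9*n^3 + 2*n^2 - 3*n + 5) + (27*n^2 - 4*n + 3)*(-2*n^3 - 2*n^2 + 8*n + 6)/(-9*n^3 + 2*n^2 - 3*n + 5)^2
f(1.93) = 0.01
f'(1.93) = 0.37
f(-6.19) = 0.16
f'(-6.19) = -0.01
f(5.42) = 0.24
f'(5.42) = 0.00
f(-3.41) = 0.09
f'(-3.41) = -0.05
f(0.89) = -4.17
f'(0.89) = 35.83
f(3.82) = 0.22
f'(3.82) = 0.02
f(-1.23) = -0.11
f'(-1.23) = -0.05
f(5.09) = 0.23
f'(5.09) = 0.01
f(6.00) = 0.24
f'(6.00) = 0.00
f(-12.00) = 0.19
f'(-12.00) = 0.00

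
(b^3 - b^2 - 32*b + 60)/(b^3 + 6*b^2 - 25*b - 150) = (b - 2)/(b + 5)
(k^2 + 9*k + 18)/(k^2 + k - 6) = (k + 6)/(k - 2)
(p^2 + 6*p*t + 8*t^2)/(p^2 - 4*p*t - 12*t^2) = (p + 4*t)/(p - 6*t)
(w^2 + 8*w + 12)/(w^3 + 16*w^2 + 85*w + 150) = (w + 2)/(w^2 + 10*w + 25)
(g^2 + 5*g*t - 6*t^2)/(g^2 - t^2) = (g + 6*t)/(g + t)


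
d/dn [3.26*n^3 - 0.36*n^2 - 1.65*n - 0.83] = 9.78*n^2 - 0.72*n - 1.65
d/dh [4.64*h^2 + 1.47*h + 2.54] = 9.28*h + 1.47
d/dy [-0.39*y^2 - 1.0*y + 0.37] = -0.78*y - 1.0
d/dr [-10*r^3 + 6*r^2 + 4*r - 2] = -30*r^2 + 12*r + 4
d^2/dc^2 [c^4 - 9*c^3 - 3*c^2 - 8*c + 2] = 12*c^2 - 54*c - 6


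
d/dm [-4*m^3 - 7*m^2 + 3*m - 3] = -12*m^2 - 14*m + 3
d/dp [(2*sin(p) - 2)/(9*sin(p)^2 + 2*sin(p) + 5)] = 2*(-9*sin(p)^2 + 18*sin(p) + 7)*cos(p)/(9*sin(p)^2 + 2*sin(p) + 5)^2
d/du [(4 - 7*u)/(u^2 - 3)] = (7*u^2 - 8*u + 21)/(u^4 - 6*u^2 + 9)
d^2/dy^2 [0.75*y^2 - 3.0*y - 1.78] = 1.50000000000000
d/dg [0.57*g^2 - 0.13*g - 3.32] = 1.14*g - 0.13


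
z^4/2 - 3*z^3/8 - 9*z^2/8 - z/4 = z*(z/2 + 1/2)*(z - 2)*(z + 1/4)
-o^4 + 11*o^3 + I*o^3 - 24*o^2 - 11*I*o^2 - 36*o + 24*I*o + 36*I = (o - 6)^2*(I*o + 1)*(I*o + I)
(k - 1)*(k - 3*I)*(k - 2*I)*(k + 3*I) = k^4 - k^3 - 2*I*k^3 + 9*k^2 + 2*I*k^2 - 9*k - 18*I*k + 18*I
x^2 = x^2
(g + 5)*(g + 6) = g^2 + 11*g + 30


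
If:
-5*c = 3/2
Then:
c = -3/10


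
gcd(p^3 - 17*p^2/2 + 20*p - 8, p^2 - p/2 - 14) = p - 4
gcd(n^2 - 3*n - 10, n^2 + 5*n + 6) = n + 2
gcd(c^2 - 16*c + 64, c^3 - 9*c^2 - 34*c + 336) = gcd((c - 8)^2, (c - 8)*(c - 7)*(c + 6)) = c - 8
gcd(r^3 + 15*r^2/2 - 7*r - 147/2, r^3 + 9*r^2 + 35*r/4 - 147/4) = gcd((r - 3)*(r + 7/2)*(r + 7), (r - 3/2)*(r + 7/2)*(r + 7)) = r^2 + 21*r/2 + 49/2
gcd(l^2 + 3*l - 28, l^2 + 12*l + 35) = l + 7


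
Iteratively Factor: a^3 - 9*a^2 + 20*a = (a - 4)*(a^2 - 5*a) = a*(a - 4)*(a - 5)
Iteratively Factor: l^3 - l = (l + 1)*(l^2 - l) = (l - 1)*(l + 1)*(l)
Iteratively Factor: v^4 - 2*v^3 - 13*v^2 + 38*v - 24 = (v - 2)*(v^3 - 13*v + 12) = (v - 2)*(v + 4)*(v^2 - 4*v + 3) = (v - 3)*(v - 2)*(v + 4)*(v - 1)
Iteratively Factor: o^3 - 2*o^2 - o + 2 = (o - 2)*(o^2 - 1) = (o - 2)*(o - 1)*(o + 1)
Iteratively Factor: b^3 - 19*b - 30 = (b - 5)*(b^2 + 5*b + 6) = (b - 5)*(b + 2)*(b + 3)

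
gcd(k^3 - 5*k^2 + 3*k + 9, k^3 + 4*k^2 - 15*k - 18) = k^2 - 2*k - 3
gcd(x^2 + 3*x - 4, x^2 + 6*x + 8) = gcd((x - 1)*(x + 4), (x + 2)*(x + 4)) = x + 4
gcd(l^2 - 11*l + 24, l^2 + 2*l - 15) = l - 3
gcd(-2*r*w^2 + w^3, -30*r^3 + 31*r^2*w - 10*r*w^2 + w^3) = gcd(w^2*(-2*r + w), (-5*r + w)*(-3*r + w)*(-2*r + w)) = 2*r - w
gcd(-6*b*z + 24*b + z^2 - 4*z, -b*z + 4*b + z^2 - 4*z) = z - 4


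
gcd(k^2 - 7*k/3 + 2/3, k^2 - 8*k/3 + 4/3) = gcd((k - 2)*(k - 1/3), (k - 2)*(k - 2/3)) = k - 2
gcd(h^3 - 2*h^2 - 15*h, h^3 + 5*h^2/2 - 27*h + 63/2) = 1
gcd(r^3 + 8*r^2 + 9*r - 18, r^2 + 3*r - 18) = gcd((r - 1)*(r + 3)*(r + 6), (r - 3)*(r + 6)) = r + 6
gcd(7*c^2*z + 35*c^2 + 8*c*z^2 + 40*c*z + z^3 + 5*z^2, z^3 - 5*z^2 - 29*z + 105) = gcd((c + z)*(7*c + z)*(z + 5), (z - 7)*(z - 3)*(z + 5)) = z + 5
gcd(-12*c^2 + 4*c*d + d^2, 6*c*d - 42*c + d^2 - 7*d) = 6*c + d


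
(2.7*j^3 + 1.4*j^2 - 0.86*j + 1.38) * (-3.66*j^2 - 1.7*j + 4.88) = -9.882*j^5 - 9.714*j^4 + 13.9436*j^3 + 3.2432*j^2 - 6.5428*j + 6.7344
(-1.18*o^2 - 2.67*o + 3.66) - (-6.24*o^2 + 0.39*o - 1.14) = 5.06*o^2 - 3.06*o + 4.8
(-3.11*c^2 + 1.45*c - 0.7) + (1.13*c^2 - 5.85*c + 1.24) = -1.98*c^2 - 4.4*c + 0.54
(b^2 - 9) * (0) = 0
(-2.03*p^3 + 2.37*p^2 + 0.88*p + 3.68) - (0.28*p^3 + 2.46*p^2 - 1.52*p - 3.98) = -2.31*p^3 - 0.0899999999999999*p^2 + 2.4*p + 7.66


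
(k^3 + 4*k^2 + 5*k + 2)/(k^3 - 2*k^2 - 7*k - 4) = (k + 2)/(k - 4)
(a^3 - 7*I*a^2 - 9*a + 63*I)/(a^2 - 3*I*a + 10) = (a^3 - 7*I*a^2 - 9*a + 63*I)/(a^2 - 3*I*a + 10)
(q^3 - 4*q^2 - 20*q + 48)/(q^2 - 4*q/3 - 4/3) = 3*(q^2 - 2*q - 24)/(3*q + 2)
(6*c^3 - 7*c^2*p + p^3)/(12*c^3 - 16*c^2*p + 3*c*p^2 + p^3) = (3*c + p)/(6*c + p)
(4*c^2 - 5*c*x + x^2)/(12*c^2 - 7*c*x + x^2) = (-c + x)/(-3*c + x)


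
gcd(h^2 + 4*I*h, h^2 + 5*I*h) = h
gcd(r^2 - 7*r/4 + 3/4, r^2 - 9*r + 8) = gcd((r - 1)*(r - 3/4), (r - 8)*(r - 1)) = r - 1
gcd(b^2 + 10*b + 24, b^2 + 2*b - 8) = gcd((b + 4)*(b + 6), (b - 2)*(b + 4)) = b + 4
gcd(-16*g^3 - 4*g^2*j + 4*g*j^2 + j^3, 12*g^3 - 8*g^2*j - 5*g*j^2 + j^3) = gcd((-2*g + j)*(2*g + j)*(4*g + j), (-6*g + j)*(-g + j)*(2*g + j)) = 2*g + j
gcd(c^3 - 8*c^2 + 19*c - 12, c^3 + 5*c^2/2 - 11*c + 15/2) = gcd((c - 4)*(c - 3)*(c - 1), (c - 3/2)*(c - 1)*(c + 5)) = c - 1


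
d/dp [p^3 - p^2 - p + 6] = 3*p^2 - 2*p - 1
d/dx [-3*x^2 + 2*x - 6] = 2 - 6*x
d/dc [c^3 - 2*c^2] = c*(3*c - 4)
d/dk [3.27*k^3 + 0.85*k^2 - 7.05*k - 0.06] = 9.81*k^2 + 1.7*k - 7.05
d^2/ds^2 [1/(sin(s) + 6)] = (6*sin(s) + cos(s)^2 + 1)/(sin(s) + 6)^3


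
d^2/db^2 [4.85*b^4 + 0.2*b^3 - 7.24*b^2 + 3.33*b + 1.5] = 58.2*b^2 + 1.2*b - 14.48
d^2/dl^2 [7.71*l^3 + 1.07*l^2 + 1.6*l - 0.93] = 46.26*l + 2.14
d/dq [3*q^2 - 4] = 6*q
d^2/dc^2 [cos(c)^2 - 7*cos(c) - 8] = 7*cos(c) - 2*cos(2*c)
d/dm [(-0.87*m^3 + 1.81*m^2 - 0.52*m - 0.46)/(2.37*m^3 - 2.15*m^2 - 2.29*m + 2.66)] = (8.88178419700125e-16*m^5 - 2.4192*m^4 + 6.4494*m^3 - 8.9349*m^2 + 7.6512*m - 2.4366)/(5.6169*m^6 - 10.191*m^5 - 6.2321*m^4 + 22.4554*m^3 - 6.1939*m^2 - 12.1828*m + 7.0756)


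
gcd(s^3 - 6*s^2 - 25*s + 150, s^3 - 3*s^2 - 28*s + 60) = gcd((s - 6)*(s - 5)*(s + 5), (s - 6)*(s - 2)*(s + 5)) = s^2 - s - 30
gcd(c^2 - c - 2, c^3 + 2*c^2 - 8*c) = c - 2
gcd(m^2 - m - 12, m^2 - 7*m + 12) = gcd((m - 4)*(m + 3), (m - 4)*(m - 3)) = m - 4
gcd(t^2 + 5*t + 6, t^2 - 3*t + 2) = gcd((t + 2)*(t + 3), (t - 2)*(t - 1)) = 1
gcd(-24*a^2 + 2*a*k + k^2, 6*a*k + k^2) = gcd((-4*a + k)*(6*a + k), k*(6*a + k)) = 6*a + k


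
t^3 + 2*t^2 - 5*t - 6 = (t - 2)*(t + 1)*(t + 3)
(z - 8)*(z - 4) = z^2 - 12*z + 32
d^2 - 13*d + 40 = (d - 8)*(d - 5)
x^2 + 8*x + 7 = (x + 1)*(x + 7)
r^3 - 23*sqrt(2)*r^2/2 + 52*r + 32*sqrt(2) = (r - 8*sqrt(2))*(r - 4*sqrt(2))*(r + sqrt(2)/2)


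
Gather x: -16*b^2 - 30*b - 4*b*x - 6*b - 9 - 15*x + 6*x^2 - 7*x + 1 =-16*b^2 - 36*b + 6*x^2 + x*(-4*b - 22) - 8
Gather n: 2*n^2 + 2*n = 2*n^2 + 2*n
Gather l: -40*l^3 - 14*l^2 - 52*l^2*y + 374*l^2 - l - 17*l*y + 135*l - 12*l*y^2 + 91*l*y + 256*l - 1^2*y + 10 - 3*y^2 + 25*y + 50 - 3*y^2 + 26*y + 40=-40*l^3 + l^2*(360 - 52*y) + l*(-12*y^2 + 74*y + 390) - 6*y^2 + 50*y + 100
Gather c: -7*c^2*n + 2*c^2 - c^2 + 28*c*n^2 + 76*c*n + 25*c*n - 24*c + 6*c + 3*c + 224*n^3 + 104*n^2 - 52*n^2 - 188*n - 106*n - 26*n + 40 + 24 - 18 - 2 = c^2*(1 - 7*n) + c*(28*n^2 + 101*n - 15) + 224*n^3 + 52*n^2 - 320*n + 44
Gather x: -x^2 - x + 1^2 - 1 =-x^2 - x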